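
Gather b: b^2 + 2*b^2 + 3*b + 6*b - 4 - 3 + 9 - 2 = 3*b^2 + 9*b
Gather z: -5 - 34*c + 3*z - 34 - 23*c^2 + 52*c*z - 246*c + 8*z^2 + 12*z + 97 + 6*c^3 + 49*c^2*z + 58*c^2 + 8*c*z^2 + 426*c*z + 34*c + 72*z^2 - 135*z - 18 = 6*c^3 + 35*c^2 - 246*c + z^2*(8*c + 80) + z*(49*c^2 + 478*c - 120) + 40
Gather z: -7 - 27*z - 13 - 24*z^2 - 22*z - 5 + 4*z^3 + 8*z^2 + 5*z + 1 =4*z^3 - 16*z^2 - 44*z - 24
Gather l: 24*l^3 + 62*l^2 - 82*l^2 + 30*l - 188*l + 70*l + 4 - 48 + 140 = 24*l^3 - 20*l^2 - 88*l + 96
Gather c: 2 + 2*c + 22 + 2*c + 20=4*c + 44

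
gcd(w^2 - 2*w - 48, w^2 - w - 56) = w - 8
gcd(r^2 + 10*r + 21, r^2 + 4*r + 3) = r + 3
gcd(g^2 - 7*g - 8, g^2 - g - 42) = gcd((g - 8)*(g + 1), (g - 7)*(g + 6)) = 1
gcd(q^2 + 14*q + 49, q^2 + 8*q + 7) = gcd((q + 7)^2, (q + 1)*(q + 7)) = q + 7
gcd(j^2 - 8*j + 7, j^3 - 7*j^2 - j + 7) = j^2 - 8*j + 7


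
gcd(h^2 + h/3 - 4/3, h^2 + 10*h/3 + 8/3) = h + 4/3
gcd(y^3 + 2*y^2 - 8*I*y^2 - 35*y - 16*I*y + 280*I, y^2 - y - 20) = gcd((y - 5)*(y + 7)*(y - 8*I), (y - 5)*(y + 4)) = y - 5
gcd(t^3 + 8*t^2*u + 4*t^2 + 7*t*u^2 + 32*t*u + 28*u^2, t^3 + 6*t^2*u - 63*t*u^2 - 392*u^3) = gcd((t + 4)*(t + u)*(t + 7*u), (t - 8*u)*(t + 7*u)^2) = t + 7*u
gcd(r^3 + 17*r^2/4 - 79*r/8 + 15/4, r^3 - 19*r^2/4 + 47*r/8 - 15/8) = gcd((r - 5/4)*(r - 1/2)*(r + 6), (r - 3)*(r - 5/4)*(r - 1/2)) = r^2 - 7*r/4 + 5/8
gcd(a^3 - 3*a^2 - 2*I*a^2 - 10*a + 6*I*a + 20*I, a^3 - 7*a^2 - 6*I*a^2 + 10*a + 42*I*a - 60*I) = a - 5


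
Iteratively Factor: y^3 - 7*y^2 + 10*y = (y - 2)*(y^2 - 5*y) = y*(y - 2)*(y - 5)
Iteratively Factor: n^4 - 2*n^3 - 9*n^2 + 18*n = (n + 3)*(n^3 - 5*n^2 + 6*n) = n*(n + 3)*(n^2 - 5*n + 6) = n*(n - 2)*(n + 3)*(n - 3)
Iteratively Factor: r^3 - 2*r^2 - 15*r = (r - 5)*(r^2 + 3*r) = (r - 5)*(r + 3)*(r)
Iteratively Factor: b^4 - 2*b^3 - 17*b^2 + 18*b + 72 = (b + 3)*(b^3 - 5*b^2 - 2*b + 24) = (b + 2)*(b + 3)*(b^2 - 7*b + 12) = (b - 4)*(b + 2)*(b + 3)*(b - 3)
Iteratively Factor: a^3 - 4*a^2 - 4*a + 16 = (a - 4)*(a^2 - 4) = (a - 4)*(a - 2)*(a + 2)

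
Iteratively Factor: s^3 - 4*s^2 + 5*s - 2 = (s - 2)*(s^2 - 2*s + 1) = (s - 2)*(s - 1)*(s - 1)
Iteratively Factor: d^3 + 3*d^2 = (d + 3)*(d^2) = d*(d + 3)*(d)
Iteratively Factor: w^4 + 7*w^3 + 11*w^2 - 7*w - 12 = (w + 1)*(w^3 + 6*w^2 + 5*w - 12) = (w + 1)*(w + 4)*(w^2 + 2*w - 3) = (w + 1)*(w + 3)*(w + 4)*(w - 1)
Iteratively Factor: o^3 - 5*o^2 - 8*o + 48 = (o - 4)*(o^2 - o - 12) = (o - 4)*(o + 3)*(o - 4)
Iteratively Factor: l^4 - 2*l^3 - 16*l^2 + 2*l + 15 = (l - 5)*(l^3 + 3*l^2 - l - 3) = (l - 5)*(l + 1)*(l^2 + 2*l - 3) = (l - 5)*(l - 1)*(l + 1)*(l + 3)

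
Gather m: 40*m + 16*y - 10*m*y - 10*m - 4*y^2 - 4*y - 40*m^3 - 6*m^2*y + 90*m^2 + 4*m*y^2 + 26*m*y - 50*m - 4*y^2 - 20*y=-40*m^3 + m^2*(90 - 6*y) + m*(4*y^2 + 16*y - 20) - 8*y^2 - 8*y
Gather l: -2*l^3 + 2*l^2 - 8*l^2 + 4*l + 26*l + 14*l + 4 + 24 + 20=-2*l^3 - 6*l^2 + 44*l + 48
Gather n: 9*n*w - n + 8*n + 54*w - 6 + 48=n*(9*w + 7) + 54*w + 42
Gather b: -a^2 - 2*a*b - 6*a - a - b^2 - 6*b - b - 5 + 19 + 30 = -a^2 - 7*a - b^2 + b*(-2*a - 7) + 44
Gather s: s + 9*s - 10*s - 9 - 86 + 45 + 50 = 0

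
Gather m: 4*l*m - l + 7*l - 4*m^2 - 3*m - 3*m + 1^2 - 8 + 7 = 6*l - 4*m^2 + m*(4*l - 6)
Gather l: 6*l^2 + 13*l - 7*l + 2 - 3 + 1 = 6*l^2 + 6*l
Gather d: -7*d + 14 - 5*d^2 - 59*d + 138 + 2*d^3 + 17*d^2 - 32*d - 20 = 2*d^3 + 12*d^2 - 98*d + 132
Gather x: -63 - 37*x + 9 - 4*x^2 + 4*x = -4*x^2 - 33*x - 54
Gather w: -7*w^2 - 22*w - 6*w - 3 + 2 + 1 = -7*w^2 - 28*w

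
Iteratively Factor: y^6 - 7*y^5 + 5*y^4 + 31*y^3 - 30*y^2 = (y - 5)*(y^5 - 2*y^4 - 5*y^3 + 6*y^2) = (y - 5)*(y - 1)*(y^4 - y^3 - 6*y^2) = y*(y - 5)*(y - 1)*(y^3 - y^2 - 6*y) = y^2*(y - 5)*(y - 1)*(y^2 - y - 6) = y^2*(y - 5)*(y - 1)*(y + 2)*(y - 3)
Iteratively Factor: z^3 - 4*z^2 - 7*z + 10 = (z - 1)*(z^2 - 3*z - 10) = (z - 5)*(z - 1)*(z + 2)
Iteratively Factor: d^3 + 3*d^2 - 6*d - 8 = (d - 2)*(d^2 + 5*d + 4) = (d - 2)*(d + 1)*(d + 4)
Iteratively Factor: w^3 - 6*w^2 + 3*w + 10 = (w - 2)*(w^2 - 4*w - 5) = (w - 5)*(w - 2)*(w + 1)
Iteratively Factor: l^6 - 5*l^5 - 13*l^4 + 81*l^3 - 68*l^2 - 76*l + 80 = (l + 1)*(l^5 - 6*l^4 - 7*l^3 + 88*l^2 - 156*l + 80) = (l - 5)*(l + 1)*(l^4 - l^3 - 12*l^2 + 28*l - 16) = (l - 5)*(l + 1)*(l + 4)*(l^3 - 5*l^2 + 8*l - 4) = (l - 5)*(l - 2)*(l + 1)*(l + 4)*(l^2 - 3*l + 2) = (l - 5)*(l - 2)^2*(l + 1)*(l + 4)*(l - 1)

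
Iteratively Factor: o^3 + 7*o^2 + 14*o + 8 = (o + 2)*(o^2 + 5*o + 4) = (o + 1)*(o + 2)*(o + 4)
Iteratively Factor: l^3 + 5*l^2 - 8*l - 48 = (l + 4)*(l^2 + l - 12) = (l - 3)*(l + 4)*(l + 4)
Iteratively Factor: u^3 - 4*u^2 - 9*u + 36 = (u + 3)*(u^2 - 7*u + 12) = (u - 4)*(u + 3)*(u - 3)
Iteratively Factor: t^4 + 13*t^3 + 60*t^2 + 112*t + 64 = (t + 4)*(t^3 + 9*t^2 + 24*t + 16) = (t + 1)*(t + 4)*(t^2 + 8*t + 16) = (t + 1)*(t + 4)^2*(t + 4)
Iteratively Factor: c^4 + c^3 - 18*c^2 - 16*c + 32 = (c + 4)*(c^3 - 3*c^2 - 6*c + 8) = (c - 4)*(c + 4)*(c^2 + c - 2) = (c - 4)*(c - 1)*(c + 4)*(c + 2)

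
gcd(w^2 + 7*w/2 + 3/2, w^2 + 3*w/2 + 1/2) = w + 1/2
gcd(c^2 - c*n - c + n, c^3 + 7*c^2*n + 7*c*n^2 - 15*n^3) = c - n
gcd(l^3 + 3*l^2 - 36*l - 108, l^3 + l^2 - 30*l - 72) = l^2 - 3*l - 18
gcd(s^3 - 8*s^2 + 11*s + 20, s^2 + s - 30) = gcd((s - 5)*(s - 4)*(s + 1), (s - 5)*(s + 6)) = s - 5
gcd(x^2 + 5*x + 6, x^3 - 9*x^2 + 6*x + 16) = 1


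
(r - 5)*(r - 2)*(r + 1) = r^3 - 6*r^2 + 3*r + 10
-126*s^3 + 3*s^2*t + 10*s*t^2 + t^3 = (-3*s + t)*(6*s + t)*(7*s + t)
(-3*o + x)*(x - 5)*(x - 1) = -3*o*x^2 + 18*o*x - 15*o + x^3 - 6*x^2 + 5*x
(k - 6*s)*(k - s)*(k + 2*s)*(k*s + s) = k^4*s - 5*k^3*s^2 + k^3*s - 8*k^2*s^3 - 5*k^2*s^2 + 12*k*s^4 - 8*k*s^3 + 12*s^4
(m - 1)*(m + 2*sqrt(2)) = m^2 - m + 2*sqrt(2)*m - 2*sqrt(2)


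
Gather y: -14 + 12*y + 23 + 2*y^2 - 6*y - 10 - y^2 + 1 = y^2 + 6*y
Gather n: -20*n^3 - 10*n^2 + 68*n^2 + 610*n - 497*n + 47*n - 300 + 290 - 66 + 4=-20*n^3 + 58*n^2 + 160*n - 72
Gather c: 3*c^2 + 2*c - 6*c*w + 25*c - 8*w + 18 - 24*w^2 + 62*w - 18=3*c^2 + c*(27 - 6*w) - 24*w^2 + 54*w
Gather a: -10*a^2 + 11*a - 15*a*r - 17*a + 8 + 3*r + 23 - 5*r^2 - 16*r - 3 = -10*a^2 + a*(-15*r - 6) - 5*r^2 - 13*r + 28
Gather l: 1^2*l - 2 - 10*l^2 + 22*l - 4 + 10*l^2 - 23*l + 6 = 0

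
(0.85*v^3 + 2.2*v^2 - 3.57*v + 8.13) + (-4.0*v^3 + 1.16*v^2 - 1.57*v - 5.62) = -3.15*v^3 + 3.36*v^2 - 5.14*v + 2.51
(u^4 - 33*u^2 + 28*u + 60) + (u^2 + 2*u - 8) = u^4 - 32*u^2 + 30*u + 52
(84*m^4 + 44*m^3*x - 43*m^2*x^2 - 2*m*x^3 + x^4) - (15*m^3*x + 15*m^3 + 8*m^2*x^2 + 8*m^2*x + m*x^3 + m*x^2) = 84*m^4 + 29*m^3*x - 15*m^3 - 51*m^2*x^2 - 8*m^2*x - 3*m*x^3 - m*x^2 + x^4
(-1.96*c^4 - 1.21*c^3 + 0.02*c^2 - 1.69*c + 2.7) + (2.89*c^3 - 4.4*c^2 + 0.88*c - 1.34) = -1.96*c^4 + 1.68*c^3 - 4.38*c^2 - 0.81*c + 1.36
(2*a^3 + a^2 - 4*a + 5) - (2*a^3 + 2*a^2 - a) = -a^2 - 3*a + 5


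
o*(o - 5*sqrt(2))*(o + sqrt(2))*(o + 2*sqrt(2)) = o^4 - 2*sqrt(2)*o^3 - 26*o^2 - 20*sqrt(2)*o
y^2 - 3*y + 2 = (y - 2)*(y - 1)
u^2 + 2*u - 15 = (u - 3)*(u + 5)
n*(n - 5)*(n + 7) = n^3 + 2*n^2 - 35*n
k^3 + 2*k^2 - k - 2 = (k - 1)*(k + 1)*(k + 2)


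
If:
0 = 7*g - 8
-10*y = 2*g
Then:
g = 8/7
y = -8/35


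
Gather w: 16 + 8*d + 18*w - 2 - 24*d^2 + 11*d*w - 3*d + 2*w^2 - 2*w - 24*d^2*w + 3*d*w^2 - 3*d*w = -24*d^2 + 5*d + w^2*(3*d + 2) + w*(-24*d^2 + 8*d + 16) + 14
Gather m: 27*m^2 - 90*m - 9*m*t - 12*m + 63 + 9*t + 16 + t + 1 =27*m^2 + m*(-9*t - 102) + 10*t + 80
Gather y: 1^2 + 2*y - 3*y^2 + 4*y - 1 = -3*y^2 + 6*y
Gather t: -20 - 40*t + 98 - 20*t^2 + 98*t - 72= -20*t^2 + 58*t + 6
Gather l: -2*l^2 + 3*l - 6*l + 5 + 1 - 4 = -2*l^2 - 3*l + 2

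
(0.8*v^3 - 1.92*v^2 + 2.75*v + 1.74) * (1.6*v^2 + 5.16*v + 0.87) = 1.28*v^5 + 1.056*v^4 - 4.8112*v^3 + 15.3036*v^2 + 11.3709*v + 1.5138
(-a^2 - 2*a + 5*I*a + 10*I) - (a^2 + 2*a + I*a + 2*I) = -2*a^2 - 4*a + 4*I*a + 8*I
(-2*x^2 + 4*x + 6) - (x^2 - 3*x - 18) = -3*x^2 + 7*x + 24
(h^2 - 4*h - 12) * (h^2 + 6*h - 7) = h^4 + 2*h^3 - 43*h^2 - 44*h + 84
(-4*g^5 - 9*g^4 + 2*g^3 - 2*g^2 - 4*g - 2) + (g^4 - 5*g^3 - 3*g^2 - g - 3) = -4*g^5 - 8*g^4 - 3*g^3 - 5*g^2 - 5*g - 5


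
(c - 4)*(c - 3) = c^2 - 7*c + 12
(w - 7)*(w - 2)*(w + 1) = w^3 - 8*w^2 + 5*w + 14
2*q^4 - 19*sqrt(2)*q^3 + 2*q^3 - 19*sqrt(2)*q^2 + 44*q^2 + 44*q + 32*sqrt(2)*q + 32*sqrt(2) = (q - 8*sqrt(2))*(q - 2*sqrt(2))*(sqrt(2)*q + 1)*(sqrt(2)*q + sqrt(2))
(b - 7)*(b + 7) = b^2 - 49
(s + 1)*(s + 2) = s^2 + 3*s + 2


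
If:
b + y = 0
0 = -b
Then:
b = 0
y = 0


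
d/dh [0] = 0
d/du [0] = 0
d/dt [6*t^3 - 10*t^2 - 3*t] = 18*t^2 - 20*t - 3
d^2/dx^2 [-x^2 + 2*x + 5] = -2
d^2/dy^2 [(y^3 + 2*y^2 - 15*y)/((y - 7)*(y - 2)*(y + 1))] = 4*(5*y^6 - 30*y^5 + 123*y^4 - 432*y^3 + 1071*y^2 - 2226*y + 721)/(y^9 - 24*y^8 + 207*y^7 - 710*y^6 + 363*y^5 + 2508*y^4 - 2647*y^3 - 3654*y^2 + 2940*y + 2744)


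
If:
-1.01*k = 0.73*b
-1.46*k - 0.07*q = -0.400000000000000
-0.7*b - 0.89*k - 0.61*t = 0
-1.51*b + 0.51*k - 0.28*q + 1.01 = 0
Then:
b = -0.10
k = 0.07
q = 4.26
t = 0.01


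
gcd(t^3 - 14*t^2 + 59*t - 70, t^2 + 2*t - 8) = t - 2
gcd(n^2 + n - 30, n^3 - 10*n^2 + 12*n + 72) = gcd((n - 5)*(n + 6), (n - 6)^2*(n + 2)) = 1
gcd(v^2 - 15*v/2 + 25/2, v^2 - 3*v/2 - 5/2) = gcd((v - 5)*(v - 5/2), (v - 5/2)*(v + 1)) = v - 5/2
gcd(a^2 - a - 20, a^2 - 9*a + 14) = 1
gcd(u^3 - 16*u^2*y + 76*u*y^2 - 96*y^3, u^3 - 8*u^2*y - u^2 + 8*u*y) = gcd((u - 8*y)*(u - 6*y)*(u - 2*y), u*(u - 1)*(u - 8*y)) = -u + 8*y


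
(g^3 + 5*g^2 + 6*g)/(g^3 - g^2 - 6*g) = (g + 3)/(g - 3)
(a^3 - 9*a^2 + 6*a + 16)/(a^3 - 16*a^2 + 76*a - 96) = (a + 1)/(a - 6)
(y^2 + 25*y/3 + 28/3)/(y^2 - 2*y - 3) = (3*y^2 + 25*y + 28)/(3*(y^2 - 2*y - 3))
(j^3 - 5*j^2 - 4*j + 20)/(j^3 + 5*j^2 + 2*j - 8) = (j^2 - 7*j + 10)/(j^2 + 3*j - 4)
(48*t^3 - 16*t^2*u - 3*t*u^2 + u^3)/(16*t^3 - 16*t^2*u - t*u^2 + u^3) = (3*t - u)/(t - u)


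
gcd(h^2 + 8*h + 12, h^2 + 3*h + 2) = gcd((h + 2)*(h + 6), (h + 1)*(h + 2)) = h + 2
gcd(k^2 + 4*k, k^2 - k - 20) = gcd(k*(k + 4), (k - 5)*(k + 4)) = k + 4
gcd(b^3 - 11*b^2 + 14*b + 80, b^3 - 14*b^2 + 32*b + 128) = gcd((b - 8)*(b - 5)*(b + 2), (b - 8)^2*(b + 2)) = b^2 - 6*b - 16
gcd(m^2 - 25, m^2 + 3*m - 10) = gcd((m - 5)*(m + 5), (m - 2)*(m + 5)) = m + 5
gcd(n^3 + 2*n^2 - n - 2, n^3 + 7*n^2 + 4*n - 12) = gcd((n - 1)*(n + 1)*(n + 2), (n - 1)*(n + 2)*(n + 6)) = n^2 + n - 2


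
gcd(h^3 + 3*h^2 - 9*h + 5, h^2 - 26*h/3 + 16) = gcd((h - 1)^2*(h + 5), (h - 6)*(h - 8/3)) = 1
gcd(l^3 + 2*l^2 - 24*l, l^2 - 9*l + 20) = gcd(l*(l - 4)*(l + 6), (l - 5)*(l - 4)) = l - 4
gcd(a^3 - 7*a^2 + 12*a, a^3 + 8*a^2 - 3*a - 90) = a - 3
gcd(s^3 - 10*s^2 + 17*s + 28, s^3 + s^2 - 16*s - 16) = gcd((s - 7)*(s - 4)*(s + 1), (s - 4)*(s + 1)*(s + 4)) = s^2 - 3*s - 4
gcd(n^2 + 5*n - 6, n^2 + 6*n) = n + 6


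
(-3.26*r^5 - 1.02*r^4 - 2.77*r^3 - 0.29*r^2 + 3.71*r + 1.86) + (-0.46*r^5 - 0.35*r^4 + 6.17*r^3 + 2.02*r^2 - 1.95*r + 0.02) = -3.72*r^5 - 1.37*r^4 + 3.4*r^3 + 1.73*r^2 + 1.76*r + 1.88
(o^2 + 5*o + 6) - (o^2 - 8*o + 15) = 13*o - 9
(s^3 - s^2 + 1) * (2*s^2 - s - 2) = 2*s^5 - 3*s^4 - s^3 + 4*s^2 - s - 2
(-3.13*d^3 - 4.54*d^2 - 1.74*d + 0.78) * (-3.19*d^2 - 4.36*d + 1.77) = 9.9847*d^5 + 28.1294*d^4 + 19.8049*d^3 - 2.9376*d^2 - 6.4806*d + 1.3806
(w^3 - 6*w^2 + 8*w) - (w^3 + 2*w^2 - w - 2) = -8*w^2 + 9*w + 2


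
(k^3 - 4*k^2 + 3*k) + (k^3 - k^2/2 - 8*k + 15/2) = 2*k^3 - 9*k^2/2 - 5*k + 15/2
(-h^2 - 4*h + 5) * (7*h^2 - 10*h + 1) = -7*h^4 - 18*h^3 + 74*h^2 - 54*h + 5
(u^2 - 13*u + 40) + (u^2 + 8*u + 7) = 2*u^2 - 5*u + 47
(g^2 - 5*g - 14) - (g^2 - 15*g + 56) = 10*g - 70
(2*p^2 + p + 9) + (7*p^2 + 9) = 9*p^2 + p + 18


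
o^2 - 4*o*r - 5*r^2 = (o - 5*r)*(o + r)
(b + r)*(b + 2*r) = b^2 + 3*b*r + 2*r^2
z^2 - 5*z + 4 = (z - 4)*(z - 1)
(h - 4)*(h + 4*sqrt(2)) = h^2 - 4*h + 4*sqrt(2)*h - 16*sqrt(2)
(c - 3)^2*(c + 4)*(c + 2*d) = c^4 + 2*c^3*d - 2*c^3 - 4*c^2*d - 15*c^2 - 30*c*d + 36*c + 72*d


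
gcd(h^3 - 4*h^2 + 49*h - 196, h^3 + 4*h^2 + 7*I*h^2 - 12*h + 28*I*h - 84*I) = h + 7*I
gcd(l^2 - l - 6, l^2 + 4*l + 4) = l + 2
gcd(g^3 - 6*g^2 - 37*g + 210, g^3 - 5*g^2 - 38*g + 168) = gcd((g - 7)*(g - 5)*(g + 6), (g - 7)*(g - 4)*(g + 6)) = g^2 - g - 42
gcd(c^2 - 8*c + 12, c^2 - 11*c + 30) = c - 6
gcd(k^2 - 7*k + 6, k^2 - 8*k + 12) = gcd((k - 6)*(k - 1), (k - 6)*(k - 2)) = k - 6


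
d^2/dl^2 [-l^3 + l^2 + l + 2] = 2 - 6*l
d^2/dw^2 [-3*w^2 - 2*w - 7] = -6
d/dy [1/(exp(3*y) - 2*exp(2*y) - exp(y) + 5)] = (-3*exp(2*y) + 4*exp(y) + 1)*exp(y)/(exp(3*y) - 2*exp(2*y) - exp(y) + 5)^2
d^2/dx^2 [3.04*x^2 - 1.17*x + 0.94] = 6.08000000000000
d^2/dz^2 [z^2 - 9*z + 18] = 2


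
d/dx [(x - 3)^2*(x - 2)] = (x - 3)*(3*x - 7)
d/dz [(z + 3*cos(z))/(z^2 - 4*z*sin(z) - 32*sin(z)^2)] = (2*(z + 3*cos(z))*(2*z*cos(z) - z + 2*sin(z) + 16*sin(2*z)) + (3*sin(z) - 1)*(-z^2 + 4*z*sin(z) + 32*sin(z)^2))/((z - 8*sin(z))^2*(z + 4*sin(z))^2)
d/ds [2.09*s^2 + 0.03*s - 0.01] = 4.18*s + 0.03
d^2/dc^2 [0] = 0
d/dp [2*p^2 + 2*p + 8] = 4*p + 2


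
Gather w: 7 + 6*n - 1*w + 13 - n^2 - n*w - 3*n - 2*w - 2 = -n^2 + 3*n + w*(-n - 3) + 18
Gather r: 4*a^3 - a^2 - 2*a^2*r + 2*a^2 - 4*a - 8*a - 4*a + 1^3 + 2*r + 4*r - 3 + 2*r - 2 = 4*a^3 + a^2 - 16*a + r*(8 - 2*a^2) - 4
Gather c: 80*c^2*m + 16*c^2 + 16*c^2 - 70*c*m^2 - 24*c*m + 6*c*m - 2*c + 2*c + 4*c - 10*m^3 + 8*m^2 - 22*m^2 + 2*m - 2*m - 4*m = c^2*(80*m + 32) + c*(-70*m^2 - 18*m + 4) - 10*m^3 - 14*m^2 - 4*m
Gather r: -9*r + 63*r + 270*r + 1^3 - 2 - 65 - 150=324*r - 216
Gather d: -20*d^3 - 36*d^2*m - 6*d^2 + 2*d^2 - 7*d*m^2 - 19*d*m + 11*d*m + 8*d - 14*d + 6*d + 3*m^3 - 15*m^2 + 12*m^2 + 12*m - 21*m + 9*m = -20*d^3 + d^2*(-36*m - 4) + d*(-7*m^2 - 8*m) + 3*m^3 - 3*m^2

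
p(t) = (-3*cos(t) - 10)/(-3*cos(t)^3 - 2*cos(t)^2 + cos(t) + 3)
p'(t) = (-3*cos(t) - 10)*(-9*sin(t)*cos(t)^2 - 4*sin(t)*cos(t) + sin(t))/(-3*cos(t)^3 - 2*cos(t)^2 + cos(t) + 3)^2 + 3*sin(t)/(-3*cos(t)^3 - 2*cos(t)^2 + cos(t) + 3)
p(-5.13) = -3.90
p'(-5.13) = 3.56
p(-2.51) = -3.07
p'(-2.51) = -1.92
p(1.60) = -3.34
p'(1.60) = -0.24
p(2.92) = -2.43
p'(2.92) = 0.90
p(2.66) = -2.79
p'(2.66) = 1.77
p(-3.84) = -3.20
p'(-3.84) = 1.84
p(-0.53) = -28.16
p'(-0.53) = -294.83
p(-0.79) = -7.27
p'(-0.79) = -20.70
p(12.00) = -20.31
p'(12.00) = -157.78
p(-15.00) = -3.22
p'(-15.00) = -1.82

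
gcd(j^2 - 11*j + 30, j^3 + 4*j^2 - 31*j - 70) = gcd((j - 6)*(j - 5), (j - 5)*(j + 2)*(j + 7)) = j - 5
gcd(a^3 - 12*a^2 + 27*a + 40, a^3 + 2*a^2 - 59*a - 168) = a - 8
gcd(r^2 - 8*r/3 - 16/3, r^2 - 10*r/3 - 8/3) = r - 4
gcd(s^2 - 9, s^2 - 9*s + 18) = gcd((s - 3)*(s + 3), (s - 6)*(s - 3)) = s - 3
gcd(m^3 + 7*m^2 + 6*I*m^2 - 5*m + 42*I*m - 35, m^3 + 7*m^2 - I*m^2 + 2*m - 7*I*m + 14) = m^2 + m*(7 + I) + 7*I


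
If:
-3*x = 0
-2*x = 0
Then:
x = 0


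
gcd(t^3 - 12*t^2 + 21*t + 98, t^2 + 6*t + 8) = t + 2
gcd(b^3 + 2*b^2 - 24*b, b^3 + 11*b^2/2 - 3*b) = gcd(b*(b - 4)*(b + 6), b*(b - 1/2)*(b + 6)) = b^2 + 6*b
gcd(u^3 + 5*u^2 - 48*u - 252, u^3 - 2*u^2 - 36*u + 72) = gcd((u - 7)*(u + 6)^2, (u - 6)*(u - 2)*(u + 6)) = u + 6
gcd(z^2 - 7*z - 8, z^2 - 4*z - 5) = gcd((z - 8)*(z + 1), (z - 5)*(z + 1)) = z + 1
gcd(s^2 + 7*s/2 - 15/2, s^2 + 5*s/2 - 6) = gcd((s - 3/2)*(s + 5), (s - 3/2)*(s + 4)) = s - 3/2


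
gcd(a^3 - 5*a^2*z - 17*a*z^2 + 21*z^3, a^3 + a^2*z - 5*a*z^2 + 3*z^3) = -a^2 - 2*a*z + 3*z^2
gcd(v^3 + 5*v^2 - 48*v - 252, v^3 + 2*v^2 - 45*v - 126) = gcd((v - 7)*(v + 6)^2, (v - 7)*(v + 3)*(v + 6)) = v^2 - v - 42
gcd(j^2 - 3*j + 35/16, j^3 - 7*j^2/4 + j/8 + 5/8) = j - 5/4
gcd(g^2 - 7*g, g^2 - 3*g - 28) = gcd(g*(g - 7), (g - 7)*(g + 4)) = g - 7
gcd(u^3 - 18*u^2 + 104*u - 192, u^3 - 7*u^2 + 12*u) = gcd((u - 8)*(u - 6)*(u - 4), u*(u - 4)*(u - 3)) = u - 4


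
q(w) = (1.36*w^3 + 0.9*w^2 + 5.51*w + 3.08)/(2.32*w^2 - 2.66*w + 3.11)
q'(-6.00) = 0.54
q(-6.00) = -2.84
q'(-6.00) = 0.54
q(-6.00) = -2.84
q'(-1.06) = 0.61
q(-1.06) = -0.39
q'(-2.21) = 0.45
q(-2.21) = -0.95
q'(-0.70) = 0.90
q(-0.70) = -0.13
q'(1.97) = -0.20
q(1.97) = 4.05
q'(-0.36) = 1.49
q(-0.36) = 0.26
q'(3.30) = 0.22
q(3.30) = 4.08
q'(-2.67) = 0.46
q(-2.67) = -1.16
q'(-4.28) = 0.51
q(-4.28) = -1.94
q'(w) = (2.66 - 4.64*w)*(1.36*w^3 + 0.9*w^2 + 5.51*w + 3.08)/(2.32*w^2 - 2.66*w + 3.11)^2 + (4.08*w^2 + 1.8*w + 5.51)/(2.32*w^2 - 2.66*w + 3.11)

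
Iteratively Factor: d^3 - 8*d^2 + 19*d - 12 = (d - 1)*(d^2 - 7*d + 12) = (d - 4)*(d - 1)*(d - 3)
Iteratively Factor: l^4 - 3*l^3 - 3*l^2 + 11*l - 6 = (l + 2)*(l^3 - 5*l^2 + 7*l - 3) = (l - 1)*(l + 2)*(l^2 - 4*l + 3) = (l - 3)*(l - 1)*(l + 2)*(l - 1)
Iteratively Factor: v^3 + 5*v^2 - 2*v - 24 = (v - 2)*(v^2 + 7*v + 12) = (v - 2)*(v + 4)*(v + 3)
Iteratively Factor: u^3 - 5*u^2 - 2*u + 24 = (u + 2)*(u^2 - 7*u + 12) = (u - 4)*(u + 2)*(u - 3)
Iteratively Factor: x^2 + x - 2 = (x + 2)*(x - 1)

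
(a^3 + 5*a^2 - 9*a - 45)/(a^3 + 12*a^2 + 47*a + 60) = (a - 3)/(a + 4)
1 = 1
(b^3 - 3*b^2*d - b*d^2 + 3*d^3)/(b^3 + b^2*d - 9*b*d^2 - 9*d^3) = (b - d)/(b + 3*d)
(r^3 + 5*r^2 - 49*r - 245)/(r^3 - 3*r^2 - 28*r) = (r^2 + 12*r + 35)/(r*(r + 4))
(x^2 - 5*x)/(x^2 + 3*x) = (x - 5)/(x + 3)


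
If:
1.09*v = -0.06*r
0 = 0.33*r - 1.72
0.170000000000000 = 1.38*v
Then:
No Solution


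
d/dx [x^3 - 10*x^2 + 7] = x*(3*x - 20)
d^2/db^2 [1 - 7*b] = 0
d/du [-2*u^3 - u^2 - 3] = 2*u*(-3*u - 1)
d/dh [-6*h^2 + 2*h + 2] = 2 - 12*h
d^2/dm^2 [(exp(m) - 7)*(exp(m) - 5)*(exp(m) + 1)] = (9*exp(2*m) - 44*exp(m) + 23)*exp(m)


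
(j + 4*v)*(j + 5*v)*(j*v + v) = j^3*v + 9*j^2*v^2 + j^2*v + 20*j*v^3 + 9*j*v^2 + 20*v^3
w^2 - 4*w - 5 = (w - 5)*(w + 1)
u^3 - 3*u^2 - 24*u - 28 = (u - 7)*(u + 2)^2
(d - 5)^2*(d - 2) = d^3 - 12*d^2 + 45*d - 50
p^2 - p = p*(p - 1)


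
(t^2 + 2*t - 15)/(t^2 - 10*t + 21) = (t + 5)/(t - 7)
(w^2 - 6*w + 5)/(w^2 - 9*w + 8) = (w - 5)/(w - 8)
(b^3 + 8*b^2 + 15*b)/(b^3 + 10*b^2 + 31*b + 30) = b/(b + 2)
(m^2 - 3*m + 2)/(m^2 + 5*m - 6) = (m - 2)/(m + 6)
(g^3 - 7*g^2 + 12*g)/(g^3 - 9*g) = (g - 4)/(g + 3)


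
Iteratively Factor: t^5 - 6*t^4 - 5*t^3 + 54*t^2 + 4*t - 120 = (t + 2)*(t^4 - 8*t^3 + 11*t^2 + 32*t - 60) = (t - 3)*(t + 2)*(t^3 - 5*t^2 - 4*t + 20) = (t - 3)*(t - 2)*(t + 2)*(t^2 - 3*t - 10) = (t - 5)*(t - 3)*(t - 2)*(t + 2)*(t + 2)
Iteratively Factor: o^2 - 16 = (o - 4)*(o + 4)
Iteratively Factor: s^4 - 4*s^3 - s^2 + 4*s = (s - 1)*(s^3 - 3*s^2 - 4*s) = s*(s - 1)*(s^2 - 3*s - 4) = s*(s - 1)*(s + 1)*(s - 4)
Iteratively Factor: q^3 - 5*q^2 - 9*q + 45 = (q + 3)*(q^2 - 8*q + 15) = (q - 3)*(q + 3)*(q - 5)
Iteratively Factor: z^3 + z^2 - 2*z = (z)*(z^2 + z - 2) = z*(z - 1)*(z + 2)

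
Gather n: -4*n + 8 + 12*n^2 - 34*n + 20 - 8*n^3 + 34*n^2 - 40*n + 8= -8*n^3 + 46*n^2 - 78*n + 36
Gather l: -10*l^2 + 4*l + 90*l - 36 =-10*l^2 + 94*l - 36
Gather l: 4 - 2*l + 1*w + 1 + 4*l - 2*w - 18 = 2*l - w - 13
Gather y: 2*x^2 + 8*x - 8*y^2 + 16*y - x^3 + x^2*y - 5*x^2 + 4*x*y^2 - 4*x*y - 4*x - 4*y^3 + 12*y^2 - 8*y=-x^3 - 3*x^2 + 4*x - 4*y^3 + y^2*(4*x + 4) + y*(x^2 - 4*x + 8)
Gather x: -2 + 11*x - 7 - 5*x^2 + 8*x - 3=-5*x^2 + 19*x - 12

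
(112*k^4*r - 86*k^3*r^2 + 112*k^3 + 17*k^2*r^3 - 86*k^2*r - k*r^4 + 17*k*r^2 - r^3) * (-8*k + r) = -896*k^5*r + 800*k^4*r^2 - 896*k^4 - 222*k^3*r^3 + 800*k^3*r + 25*k^2*r^4 - 222*k^2*r^2 - k*r^5 + 25*k*r^3 - r^4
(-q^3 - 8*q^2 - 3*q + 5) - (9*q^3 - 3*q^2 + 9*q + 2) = -10*q^3 - 5*q^2 - 12*q + 3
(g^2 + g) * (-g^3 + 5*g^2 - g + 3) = -g^5 + 4*g^4 + 4*g^3 + 2*g^2 + 3*g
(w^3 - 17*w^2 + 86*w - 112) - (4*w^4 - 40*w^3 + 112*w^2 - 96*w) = -4*w^4 + 41*w^3 - 129*w^2 + 182*w - 112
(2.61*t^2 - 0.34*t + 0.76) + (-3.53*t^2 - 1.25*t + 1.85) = -0.92*t^2 - 1.59*t + 2.61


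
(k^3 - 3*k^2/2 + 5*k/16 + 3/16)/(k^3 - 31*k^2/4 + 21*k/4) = (4*k^2 - 3*k - 1)/(4*k*(k - 7))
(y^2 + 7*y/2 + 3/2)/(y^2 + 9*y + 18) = (y + 1/2)/(y + 6)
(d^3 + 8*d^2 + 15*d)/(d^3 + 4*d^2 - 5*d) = (d + 3)/(d - 1)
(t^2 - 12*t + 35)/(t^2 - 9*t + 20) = (t - 7)/(t - 4)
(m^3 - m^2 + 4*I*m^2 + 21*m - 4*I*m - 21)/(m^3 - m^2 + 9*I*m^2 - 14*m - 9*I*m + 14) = (m - 3*I)/(m + 2*I)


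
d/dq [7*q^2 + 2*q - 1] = 14*q + 2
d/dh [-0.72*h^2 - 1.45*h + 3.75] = -1.44*h - 1.45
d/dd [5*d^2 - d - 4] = 10*d - 1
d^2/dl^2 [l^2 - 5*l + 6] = 2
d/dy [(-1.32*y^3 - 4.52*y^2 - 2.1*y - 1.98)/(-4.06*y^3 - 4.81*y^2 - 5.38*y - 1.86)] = (-3.5527136788005e-15*y^5 - 12.002*y^4 - 2.8488*y^3 - 2.5342*y^2 - 2.2332*y - 6.7464)/(16.4836*y^6 + 39.0572*y^5 + 66.8217*y^4 + 66.8588*y^3 + 46.8376*y^2 + 20.0136*y + 3.4596)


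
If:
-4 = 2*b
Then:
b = -2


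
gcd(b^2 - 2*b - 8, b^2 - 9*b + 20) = b - 4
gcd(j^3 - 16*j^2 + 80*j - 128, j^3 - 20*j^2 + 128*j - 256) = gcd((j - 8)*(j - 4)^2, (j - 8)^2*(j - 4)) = j^2 - 12*j + 32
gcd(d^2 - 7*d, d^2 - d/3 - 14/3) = 1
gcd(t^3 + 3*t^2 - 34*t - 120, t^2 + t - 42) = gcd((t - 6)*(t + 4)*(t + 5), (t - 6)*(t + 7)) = t - 6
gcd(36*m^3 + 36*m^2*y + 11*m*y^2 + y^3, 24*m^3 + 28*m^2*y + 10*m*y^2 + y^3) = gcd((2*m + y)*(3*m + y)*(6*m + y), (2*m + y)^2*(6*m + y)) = 12*m^2 + 8*m*y + y^2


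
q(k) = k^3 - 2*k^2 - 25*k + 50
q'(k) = 3*k^2 - 4*k - 25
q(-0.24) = 55.87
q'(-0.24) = -23.87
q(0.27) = 43.12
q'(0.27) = -25.86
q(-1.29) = 76.78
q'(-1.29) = -14.85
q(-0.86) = 69.38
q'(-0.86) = -19.34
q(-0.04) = 51.00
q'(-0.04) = -24.84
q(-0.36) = 58.69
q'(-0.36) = -23.17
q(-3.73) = 63.53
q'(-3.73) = 31.66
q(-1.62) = 81.00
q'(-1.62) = -10.65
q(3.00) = -16.00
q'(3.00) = -10.00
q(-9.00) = -616.00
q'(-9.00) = 254.00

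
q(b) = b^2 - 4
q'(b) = 2*b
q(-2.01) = 0.04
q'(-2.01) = -4.02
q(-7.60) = 53.76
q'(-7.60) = -15.20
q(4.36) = 15.01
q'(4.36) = 8.72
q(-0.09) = -3.99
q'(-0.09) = -0.18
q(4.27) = 14.23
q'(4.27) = 8.54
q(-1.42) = -1.98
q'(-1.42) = -2.84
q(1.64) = -1.31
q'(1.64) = 3.28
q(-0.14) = -3.98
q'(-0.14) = -0.28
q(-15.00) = 221.00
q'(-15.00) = -30.00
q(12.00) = 140.00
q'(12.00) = 24.00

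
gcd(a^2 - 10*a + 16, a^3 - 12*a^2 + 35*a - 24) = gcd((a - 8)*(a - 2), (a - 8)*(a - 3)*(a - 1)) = a - 8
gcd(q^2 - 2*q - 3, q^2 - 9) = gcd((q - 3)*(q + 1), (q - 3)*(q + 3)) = q - 3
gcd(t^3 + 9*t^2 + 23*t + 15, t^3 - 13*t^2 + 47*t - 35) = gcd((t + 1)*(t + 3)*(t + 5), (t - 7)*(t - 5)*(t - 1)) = 1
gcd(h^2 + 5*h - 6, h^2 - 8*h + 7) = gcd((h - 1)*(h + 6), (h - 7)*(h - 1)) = h - 1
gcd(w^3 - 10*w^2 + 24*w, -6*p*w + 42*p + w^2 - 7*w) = 1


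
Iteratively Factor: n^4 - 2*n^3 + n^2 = (n)*(n^3 - 2*n^2 + n) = n*(n - 1)*(n^2 - n) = n*(n - 1)^2*(n)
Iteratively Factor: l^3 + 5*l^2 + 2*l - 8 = (l + 4)*(l^2 + l - 2) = (l + 2)*(l + 4)*(l - 1)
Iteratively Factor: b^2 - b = (b)*(b - 1)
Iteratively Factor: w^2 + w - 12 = (w + 4)*(w - 3)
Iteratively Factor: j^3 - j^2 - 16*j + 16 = (j + 4)*(j^2 - 5*j + 4) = (j - 4)*(j + 4)*(j - 1)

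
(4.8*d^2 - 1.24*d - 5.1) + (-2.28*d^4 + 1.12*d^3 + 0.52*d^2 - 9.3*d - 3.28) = -2.28*d^4 + 1.12*d^3 + 5.32*d^2 - 10.54*d - 8.38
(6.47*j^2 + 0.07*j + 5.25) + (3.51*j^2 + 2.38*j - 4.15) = 9.98*j^2 + 2.45*j + 1.1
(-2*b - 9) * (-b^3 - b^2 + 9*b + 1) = 2*b^4 + 11*b^3 - 9*b^2 - 83*b - 9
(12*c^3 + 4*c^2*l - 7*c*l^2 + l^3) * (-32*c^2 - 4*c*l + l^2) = -384*c^5 - 176*c^4*l + 220*c^3*l^2 - 11*c*l^4 + l^5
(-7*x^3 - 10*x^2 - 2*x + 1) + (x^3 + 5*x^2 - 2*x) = -6*x^3 - 5*x^2 - 4*x + 1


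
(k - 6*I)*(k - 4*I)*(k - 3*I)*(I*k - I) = I*k^4 + 13*k^3 - I*k^3 - 13*k^2 - 54*I*k^2 - 72*k + 54*I*k + 72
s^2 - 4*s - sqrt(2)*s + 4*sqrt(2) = (s - 4)*(s - sqrt(2))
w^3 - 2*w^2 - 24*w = w*(w - 6)*(w + 4)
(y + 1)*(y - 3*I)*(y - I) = y^3 + y^2 - 4*I*y^2 - 3*y - 4*I*y - 3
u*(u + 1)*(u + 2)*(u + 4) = u^4 + 7*u^3 + 14*u^2 + 8*u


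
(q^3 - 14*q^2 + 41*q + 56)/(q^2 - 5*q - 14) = (q^2 - 7*q - 8)/(q + 2)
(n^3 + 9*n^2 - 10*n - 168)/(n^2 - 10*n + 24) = (n^2 + 13*n + 42)/(n - 6)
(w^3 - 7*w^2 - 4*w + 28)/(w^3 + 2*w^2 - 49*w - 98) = (w - 2)/(w + 7)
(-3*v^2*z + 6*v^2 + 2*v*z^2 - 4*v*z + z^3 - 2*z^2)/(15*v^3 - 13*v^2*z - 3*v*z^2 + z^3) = (z - 2)/(-5*v + z)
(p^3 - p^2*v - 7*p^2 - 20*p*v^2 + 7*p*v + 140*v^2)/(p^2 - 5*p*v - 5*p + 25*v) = (p^2 + 4*p*v - 7*p - 28*v)/(p - 5)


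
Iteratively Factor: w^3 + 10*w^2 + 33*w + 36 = (w + 4)*(w^2 + 6*w + 9) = (w + 3)*(w + 4)*(w + 3)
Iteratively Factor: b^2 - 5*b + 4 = (b - 1)*(b - 4)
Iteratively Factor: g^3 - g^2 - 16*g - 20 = (g + 2)*(g^2 - 3*g - 10) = (g + 2)^2*(g - 5)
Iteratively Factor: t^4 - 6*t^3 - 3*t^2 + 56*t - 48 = (t - 4)*(t^3 - 2*t^2 - 11*t + 12) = (t - 4)*(t + 3)*(t^2 - 5*t + 4) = (t - 4)^2*(t + 3)*(t - 1)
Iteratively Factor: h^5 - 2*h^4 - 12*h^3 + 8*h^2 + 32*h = (h)*(h^4 - 2*h^3 - 12*h^2 + 8*h + 32) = h*(h + 2)*(h^3 - 4*h^2 - 4*h + 16) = h*(h - 2)*(h + 2)*(h^2 - 2*h - 8) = h*(h - 4)*(h - 2)*(h + 2)*(h + 2)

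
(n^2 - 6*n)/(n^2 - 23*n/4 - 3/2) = 4*n/(4*n + 1)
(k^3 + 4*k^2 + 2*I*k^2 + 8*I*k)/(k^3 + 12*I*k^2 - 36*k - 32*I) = k*(k + 4)/(k^2 + 10*I*k - 16)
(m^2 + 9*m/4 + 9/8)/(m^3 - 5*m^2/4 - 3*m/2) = (m + 3/2)/(m*(m - 2))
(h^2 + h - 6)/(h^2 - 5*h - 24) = (h - 2)/(h - 8)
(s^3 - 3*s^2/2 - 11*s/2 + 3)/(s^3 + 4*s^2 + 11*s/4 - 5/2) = 2*(s - 3)/(2*s + 5)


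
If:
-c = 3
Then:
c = -3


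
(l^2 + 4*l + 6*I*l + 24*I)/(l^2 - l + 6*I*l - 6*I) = (l + 4)/(l - 1)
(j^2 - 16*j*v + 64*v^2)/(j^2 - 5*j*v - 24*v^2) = (j - 8*v)/(j + 3*v)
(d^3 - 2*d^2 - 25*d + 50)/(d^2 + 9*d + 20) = (d^2 - 7*d + 10)/(d + 4)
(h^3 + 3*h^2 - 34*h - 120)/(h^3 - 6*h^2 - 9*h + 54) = (h^2 + 9*h + 20)/(h^2 - 9)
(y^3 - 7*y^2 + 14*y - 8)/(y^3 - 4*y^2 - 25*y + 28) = (y^2 - 6*y + 8)/(y^2 - 3*y - 28)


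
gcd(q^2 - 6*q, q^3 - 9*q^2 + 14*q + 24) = q - 6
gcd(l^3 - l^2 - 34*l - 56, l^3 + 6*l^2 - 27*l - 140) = l + 4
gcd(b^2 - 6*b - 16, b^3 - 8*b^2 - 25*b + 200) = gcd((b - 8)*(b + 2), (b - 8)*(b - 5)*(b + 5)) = b - 8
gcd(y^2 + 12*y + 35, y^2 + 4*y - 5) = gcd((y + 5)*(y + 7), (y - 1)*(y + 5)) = y + 5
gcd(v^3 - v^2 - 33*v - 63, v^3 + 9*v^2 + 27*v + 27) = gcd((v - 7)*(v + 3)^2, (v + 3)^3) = v^2 + 6*v + 9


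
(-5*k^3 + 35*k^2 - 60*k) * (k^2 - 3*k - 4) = -5*k^5 + 50*k^4 - 145*k^3 + 40*k^2 + 240*k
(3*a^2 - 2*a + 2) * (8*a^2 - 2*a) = 24*a^4 - 22*a^3 + 20*a^2 - 4*a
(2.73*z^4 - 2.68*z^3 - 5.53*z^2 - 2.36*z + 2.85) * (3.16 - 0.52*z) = -1.4196*z^5 + 10.0204*z^4 - 5.5932*z^3 - 16.2476*z^2 - 8.9396*z + 9.006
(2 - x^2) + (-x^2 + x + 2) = -2*x^2 + x + 4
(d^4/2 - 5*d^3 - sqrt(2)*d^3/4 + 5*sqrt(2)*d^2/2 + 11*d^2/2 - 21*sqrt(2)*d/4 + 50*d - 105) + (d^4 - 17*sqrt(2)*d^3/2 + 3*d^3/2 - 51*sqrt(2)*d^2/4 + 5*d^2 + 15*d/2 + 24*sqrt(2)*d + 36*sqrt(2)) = 3*d^4/2 - 35*sqrt(2)*d^3/4 - 7*d^3/2 - 41*sqrt(2)*d^2/4 + 21*d^2/2 + 75*sqrt(2)*d/4 + 115*d/2 - 105 + 36*sqrt(2)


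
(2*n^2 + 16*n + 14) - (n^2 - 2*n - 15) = n^2 + 18*n + 29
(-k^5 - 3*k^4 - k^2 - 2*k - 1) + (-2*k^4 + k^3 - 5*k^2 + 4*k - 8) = -k^5 - 5*k^4 + k^3 - 6*k^2 + 2*k - 9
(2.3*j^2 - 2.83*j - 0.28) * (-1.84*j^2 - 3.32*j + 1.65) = -4.232*j^4 - 2.4288*j^3 + 13.7058*j^2 - 3.7399*j - 0.462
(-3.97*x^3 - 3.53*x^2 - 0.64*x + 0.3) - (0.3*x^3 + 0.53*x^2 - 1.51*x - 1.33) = -4.27*x^3 - 4.06*x^2 + 0.87*x + 1.63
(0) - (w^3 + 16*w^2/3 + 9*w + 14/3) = -w^3 - 16*w^2/3 - 9*w - 14/3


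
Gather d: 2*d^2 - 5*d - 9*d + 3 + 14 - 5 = 2*d^2 - 14*d + 12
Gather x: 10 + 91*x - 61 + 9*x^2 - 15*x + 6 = 9*x^2 + 76*x - 45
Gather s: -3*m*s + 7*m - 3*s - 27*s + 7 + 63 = 7*m + s*(-3*m - 30) + 70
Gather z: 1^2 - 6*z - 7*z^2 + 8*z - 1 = -7*z^2 + 2*z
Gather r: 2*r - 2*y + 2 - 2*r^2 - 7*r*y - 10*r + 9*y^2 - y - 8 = -2*r^2 + r*(-7*y - 8) + 9*y^2 - 3*y - 6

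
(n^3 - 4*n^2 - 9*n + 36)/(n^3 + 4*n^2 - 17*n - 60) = (n - 3)/(n + 5)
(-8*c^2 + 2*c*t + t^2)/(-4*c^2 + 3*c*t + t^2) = (-2*c + t)/(-c + t)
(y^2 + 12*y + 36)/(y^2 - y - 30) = (y^2 + 12*y + 36)/(y^2 - y - 30)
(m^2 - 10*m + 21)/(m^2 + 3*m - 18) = (m - 7)/(m + 6)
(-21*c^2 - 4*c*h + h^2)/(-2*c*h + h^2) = (21*c^2 + 4*c*h - h^2)/(h*(2*c - h))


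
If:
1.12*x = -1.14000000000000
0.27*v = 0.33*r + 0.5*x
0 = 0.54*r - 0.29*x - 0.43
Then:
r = 0.25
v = -1.58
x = -1.02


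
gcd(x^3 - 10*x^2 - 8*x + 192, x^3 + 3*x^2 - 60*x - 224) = x^2 - 4*x - 32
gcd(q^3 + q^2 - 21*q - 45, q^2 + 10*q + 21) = q + 3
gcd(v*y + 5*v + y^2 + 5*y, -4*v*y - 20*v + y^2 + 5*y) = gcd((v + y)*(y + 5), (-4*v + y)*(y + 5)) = y + 5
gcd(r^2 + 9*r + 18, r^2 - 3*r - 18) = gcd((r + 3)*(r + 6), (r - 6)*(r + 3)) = r + 3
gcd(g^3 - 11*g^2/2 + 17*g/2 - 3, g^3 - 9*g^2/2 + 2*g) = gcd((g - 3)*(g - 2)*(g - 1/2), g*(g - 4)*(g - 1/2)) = g - 1/2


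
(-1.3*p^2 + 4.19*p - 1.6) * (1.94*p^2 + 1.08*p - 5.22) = -2.522*p^4 + 6.7246*p^3 + 8.2072*p^2 - 23.5998*p + 8.352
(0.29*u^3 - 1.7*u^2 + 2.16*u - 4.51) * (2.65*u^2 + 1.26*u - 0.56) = 0.7685*u^5 - 4.1396*u^4 + 3.4196*u^3 - 8.2779*u^2 - 6.8922*u + 2.5256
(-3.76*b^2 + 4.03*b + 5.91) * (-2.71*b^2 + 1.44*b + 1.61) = 10.1896*b^4 - 16.3357*b^3 - 16.2665*b^2 + 14.9987*b + 9.5151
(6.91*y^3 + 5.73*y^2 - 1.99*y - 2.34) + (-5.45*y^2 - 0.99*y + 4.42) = 6.91*y^3 + 0.28*y^2 - 2.98*y + 2.08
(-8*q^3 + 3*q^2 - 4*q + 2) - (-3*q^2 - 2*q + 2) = -8*q^3 + 6*q^2 - 2*q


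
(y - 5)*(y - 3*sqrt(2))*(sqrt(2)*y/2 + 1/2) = sqrt(2)*y^3/2 - 5*sqrt(2)*y^2/2 - 5*y^2/2 - 3*sqrt(2)*y/2 + 25*y/2 + 15*sqrt(2)/2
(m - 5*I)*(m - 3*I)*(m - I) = m^3 - 9*I*m^2 - 23*m + 15*I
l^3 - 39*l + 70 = (l - 5)*(l - 2)*(l + 7)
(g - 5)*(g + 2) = g^2 - 3*g - 10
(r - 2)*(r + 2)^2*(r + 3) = r^4 + 5*r^3 + 2*r^2 - 20*r - 24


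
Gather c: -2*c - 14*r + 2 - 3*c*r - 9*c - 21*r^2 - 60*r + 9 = c*(-3*r - 11) - 21*r^2 - 74*r + 11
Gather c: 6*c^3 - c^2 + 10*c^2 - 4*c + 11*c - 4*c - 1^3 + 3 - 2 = 6*c^3 + 9*c^2 + 3*c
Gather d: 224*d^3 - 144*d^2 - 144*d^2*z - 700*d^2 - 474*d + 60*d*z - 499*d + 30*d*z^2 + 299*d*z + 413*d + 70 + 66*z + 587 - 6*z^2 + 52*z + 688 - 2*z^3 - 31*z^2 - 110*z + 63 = 224*d^3 + d^2*(-144*z - 844) + d*(30*z^2 + 359*z - 560) - 2*z^3 - 37*z^2 + 8*z + 1408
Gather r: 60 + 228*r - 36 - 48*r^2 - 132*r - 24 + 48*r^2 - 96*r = 0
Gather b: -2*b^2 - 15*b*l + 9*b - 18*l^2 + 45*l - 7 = -2*b^2 + b*(9 - 15*l) - 18*l^2 + 45*l - 7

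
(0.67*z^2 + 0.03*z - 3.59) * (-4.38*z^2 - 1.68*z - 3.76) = -2.9346*z^4 - 1.257*z^3 + 13.1546*z^2 + 5.9184*z + 13.4984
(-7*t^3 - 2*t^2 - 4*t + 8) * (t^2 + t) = -7*t^5 - 9*t^4 - 6*t^3 + 4*t^2 + 8*t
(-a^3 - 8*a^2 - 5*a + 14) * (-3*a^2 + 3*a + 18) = 3*a^5 + 21*a^4 - 27*a^3 - 201*a^2 - 48*a + 252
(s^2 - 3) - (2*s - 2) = s^2 - 2*s - 1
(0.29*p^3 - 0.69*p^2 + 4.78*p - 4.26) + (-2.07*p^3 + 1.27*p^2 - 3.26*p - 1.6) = -1.78*p^3 + 0.58*p^2 + 1.52*p - 5.86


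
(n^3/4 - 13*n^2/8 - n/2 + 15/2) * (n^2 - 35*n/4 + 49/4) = n^5/4 - 61*n^4/16 + 537*n^3/32 - 257*n^2/32 - 287*n/4 + 735/8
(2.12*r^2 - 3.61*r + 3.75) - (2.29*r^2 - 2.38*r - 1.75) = -0.17*r^2 - 1.23*r + 5.5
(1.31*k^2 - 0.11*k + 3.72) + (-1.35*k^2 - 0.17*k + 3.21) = -0.04*k^2 - 0.28*k + 6.93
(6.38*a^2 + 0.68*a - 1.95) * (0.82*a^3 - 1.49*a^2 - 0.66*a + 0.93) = 5.2316*a^5 - 8.9486*a^4 - 6.823*a^3 + 8.3901*a^2 + 1.9194*a - 1.8135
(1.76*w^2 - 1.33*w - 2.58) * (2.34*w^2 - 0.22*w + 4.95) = 4.1184*w^4 - 3.4994*w^3 + 2.9674*w^2 - 6.0159*w - 12.771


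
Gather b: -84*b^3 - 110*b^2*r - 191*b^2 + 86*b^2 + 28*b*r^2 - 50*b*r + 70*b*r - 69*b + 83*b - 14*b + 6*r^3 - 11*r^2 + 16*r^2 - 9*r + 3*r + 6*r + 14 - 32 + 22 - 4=-84*b^3 + b^2*(-110*r - 105) + b*(28*r^2 + 20*r) + 6*r^3 + 5*r^2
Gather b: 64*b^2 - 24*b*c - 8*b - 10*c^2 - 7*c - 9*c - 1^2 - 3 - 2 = 64*b^2 + b*(-24*c - 8) - 10*c^2 - 16*c - 6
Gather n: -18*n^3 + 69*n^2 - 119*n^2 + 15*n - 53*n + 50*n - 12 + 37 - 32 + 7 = -18*n^3 - 50*n^2 + 12*n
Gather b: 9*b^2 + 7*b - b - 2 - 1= 9*b^2 + 6*b - 3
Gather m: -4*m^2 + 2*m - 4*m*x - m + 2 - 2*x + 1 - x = -4*m^2 + m*(1 - 4*x) - 3*x + 3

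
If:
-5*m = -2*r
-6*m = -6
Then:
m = 1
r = 5/2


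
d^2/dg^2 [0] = 0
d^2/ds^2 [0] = 0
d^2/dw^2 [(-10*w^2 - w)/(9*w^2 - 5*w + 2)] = 2*(-531*w^3 + 540*w^2 + 54*w - 50)/(729*w^6 - 1215*w^5 + 1161*w^4 - 665*w^3 + 258*w^2 - 60*w + 8)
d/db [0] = 0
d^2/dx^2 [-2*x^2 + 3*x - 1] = -4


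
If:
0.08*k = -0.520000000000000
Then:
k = -6.50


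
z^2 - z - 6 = (z - 3)*(z + 2)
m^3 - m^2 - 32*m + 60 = (m - 5)*(m - 2)*(m + 6)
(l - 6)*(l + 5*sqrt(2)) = l^2 - 6*l + 5*sqrt(2)*l - 30*sqrt(2)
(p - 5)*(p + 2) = p^2 - 3*p - 10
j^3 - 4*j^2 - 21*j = j*(j - 7)*(j + 3)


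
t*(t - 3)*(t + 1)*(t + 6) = t^4 + 4*t^3 - 15*t^2 - 18*t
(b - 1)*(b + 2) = b^2 + b - 2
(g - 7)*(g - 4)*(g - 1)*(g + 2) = g^4 - 10*g^3 + 15*g^2 + 50*g - 56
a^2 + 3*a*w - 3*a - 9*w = (a - 3)*(a + 3*w)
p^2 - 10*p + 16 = (p - 8)*(p - 2)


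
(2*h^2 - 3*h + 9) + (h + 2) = 2*h^2 - 2*h + 11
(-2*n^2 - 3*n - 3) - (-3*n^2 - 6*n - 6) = n^2 + 3*n + 3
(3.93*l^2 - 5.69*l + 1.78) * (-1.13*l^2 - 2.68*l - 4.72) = -4.4409*l^4 - 4.1027*l^3 - 5.31179999999999*l^2 + 22.0864*l - 8.4016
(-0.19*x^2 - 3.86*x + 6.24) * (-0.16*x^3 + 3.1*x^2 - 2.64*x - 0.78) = 0.0304*x^5 + 0.0286*x^4 - 12.4628*x^3 + 29.6826*x^2 - 13.4628*x - 4.8672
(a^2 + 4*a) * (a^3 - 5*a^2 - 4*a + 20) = a^5 - a^4 - 24*a^3 + 4*a^2 + 80*a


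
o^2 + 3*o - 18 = (o - 3)*(o + 6)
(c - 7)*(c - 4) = c^2 - 11*c + 28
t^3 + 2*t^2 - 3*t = t*(t - 1)*(t + 3)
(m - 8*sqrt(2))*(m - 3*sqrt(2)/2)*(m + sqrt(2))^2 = m^4 - 15*sqrt(2)*m^3/2 - 12*m^2 + 29*sqrt(2)*m + 48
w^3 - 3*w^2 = w^2*(w - 3)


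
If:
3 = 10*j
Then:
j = 3/10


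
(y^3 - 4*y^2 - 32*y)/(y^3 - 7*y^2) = (y^2 - 4*y - 32)/(y*(y - 7))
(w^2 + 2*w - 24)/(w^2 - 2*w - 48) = (w - 4)/(w - 8)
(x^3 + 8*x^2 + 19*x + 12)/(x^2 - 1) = (x^2 + 7*x + 12)/(x - 1)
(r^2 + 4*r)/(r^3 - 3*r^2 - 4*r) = (r + 4)/(r^2 - 3*r - 4)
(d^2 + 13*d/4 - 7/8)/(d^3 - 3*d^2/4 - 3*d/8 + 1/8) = (2*d + 7)/(2*d^2 - d - 1)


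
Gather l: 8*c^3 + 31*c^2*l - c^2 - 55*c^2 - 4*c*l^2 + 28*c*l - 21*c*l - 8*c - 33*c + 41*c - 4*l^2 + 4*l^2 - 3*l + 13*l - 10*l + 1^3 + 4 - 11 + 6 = 8*c^3 - 56*c^2 - 4*c*l^2 + l*(31*c^2 + 7*c)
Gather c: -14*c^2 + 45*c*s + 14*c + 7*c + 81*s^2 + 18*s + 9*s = -14*c^2 + c*(45*s + 21) + 81*s^2 + 27*s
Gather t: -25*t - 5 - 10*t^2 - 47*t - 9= -10*t^2 - 72*t - 14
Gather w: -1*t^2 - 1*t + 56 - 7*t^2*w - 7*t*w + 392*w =-t^2 - t + w*(-7*t^2 - 7*t + 392) + 56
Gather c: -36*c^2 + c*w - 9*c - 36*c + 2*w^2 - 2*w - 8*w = -36*c^2 + c*(w - 45) + 2*w^2 - 10*w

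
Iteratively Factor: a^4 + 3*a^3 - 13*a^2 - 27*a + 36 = (a + 3)*(a^3 - 13*a + 12) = (a + 3)*(a + 4)*(a^2 - 4*a + 3) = (a - 1)*(a + 3)*(a + 4)*(a - 3)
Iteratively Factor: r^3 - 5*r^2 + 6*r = (r)*(r^2 - 5*r + 6) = r*(r - 3)*(r - 2)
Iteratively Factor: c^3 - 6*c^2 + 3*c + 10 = (c + 1)*(c^2 - 7*c + 10) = (c - 5)*(c + 1)*(c - 2)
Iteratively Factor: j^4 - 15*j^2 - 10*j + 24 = (j + 3)*(j^3 - 3*j^2 - 6*j + 8) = (j - 1)*(j + 3)*(j^2 - 2*j - 8) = (j - 4)*(j - 1)*(j + 3)*(j + 2)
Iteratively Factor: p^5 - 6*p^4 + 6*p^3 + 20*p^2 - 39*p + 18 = (p - 1)*(p^4 - 5*p^3 + p^2 + 21*p - 18) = (p - 1)*(p + 2)*(p^3 - 7*p^2 + 15*p - 9) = (p - 3)*(p - 1)*(p + 2)*(p^2 - 4*p + 3) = (p - 3)*(p - 1)^2*(p + 2)*(p - 3)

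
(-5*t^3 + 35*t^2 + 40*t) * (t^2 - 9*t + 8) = -5*t^5 + 80*t^4 - 315*t^3 - 80*t^2 + 320*t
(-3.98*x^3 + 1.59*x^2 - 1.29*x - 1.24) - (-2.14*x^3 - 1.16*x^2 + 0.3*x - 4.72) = -1.84*x^3 + 2.75*x^2 - 1.59*x + 3.48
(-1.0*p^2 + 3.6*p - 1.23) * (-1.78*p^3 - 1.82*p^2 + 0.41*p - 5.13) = 1.78*p^5 - 4.588*p^4 - 4.7726*p^3 + 8.8446*p^2 - 18.9723*p + 6.3099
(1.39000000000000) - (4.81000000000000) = -3.42000000000000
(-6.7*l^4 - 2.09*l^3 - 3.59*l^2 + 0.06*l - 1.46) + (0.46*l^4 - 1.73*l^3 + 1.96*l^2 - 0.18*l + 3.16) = -6.24*l^4 - 3.82*l^3 - 1.63*l^2 - 0.12*l + 1.7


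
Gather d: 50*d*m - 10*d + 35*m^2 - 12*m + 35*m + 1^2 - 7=d*(50*m - 10) + 35*m^2 + 23*m - 6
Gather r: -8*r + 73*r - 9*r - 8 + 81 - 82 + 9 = 56*r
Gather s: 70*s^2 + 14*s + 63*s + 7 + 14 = 70*s^2 + 77*s + 21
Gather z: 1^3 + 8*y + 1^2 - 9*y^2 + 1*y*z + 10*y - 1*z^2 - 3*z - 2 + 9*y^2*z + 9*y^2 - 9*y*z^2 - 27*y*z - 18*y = z^2*(-9*y - 1) + z*(9*y^2 - 26*y - 3)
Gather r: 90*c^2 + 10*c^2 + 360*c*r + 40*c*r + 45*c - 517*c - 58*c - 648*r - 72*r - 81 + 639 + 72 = 100*c^2 - 530*c + r*(400*c - 720) + 630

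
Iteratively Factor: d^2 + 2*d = (d + 2)*(d)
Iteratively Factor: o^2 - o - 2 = (o - 2)*(o + 1)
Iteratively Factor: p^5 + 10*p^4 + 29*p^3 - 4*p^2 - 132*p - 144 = (p + 3)*(p^4 + 7*p^3 + 8*p^2 - 28*p - 48) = (p + 3)^2*(p^3 + 4*p^2 - 4*p - 16) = (p - 2)*(p + 3)^2*(p^2 + 6*p + 8) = (p - 2)*(p + 2)*(p + 3)^2*(p + 4)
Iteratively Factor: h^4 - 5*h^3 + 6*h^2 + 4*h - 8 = (h - 2)*(h^3 - 3*h^2 + 4) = (h - 2)^2*(h^2 - h - 2) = (h - 2)^2*(h + 1)*(h - 2)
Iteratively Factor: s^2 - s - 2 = (s - 2)*(s + 1)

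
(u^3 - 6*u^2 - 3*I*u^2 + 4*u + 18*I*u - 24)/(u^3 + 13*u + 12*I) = (u - 6)/(u + 3*I)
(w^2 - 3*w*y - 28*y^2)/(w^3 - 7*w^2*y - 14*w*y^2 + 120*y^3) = (w - 7*y)/(w^2 - 11*w*y + 30*y^2)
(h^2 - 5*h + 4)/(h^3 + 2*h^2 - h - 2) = (h - 4)/(h^2 + 3*h + 2)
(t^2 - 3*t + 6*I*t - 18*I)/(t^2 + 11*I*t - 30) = (t - 3)/(t + 5*I)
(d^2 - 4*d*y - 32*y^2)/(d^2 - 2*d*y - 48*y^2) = (d + 4*y)/(d + 6*y)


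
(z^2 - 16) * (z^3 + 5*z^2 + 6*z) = z^5 + 5*z^4 - 10*z^3 - 80*z^2 - 96*z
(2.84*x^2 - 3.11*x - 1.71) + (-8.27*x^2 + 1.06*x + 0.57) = -5.43*x^2 - 2.05*x - 1.14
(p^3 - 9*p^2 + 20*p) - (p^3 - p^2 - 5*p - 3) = -8*p^2 + 25*p + 3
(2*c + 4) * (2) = 4*c + 8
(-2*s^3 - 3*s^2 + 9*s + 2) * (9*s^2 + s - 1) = -18*s^5 - 29*s^4 + 80*s^3 + 30*s^2 - 7*s - 2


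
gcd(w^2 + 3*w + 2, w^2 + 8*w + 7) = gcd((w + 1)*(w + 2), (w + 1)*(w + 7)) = w + 1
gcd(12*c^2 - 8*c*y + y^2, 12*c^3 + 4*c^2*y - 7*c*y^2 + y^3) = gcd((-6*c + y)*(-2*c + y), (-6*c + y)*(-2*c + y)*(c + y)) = 12*c^2 - 8*c*y + y^2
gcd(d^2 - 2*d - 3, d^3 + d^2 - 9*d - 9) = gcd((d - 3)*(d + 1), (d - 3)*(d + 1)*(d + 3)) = d^2 - 2*d - 3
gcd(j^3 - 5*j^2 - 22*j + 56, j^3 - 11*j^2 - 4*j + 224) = j^2 - 3*j - 28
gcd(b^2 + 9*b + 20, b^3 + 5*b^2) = b + 5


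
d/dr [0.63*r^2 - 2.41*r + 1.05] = 1.26*r - 2.41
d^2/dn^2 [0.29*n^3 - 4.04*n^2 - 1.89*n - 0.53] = 1.74*n - 8.08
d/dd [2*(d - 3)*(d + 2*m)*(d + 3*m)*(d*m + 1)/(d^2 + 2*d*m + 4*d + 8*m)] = 2*(2*d^3*m + 3*d^2*m^2 + 9*d^2*m + d^2 + 24*d*m^2 - 24*d*m + 8*d - 36*m^2 + 21*m - 12)/(d^2 + 8*d + 16)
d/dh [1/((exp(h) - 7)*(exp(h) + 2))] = (5 - 2*exp(h))*exp(h)/(exp(4*h) - 10*exp(3*h) - 3*exp(2*h) + 140*exp(h) + 196)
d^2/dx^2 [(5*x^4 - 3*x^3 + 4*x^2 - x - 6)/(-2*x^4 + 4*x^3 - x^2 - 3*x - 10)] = 2*(-28*x^9 - 18*x^8 + 282*x^7 + 941*x^6 - 1779*x^5 + 1905*x^4 - 2618*x^3 - 3288*x^2 + 1644*x - 436)/(8*x^12 - 48*x^11 + 108*x^10 - 76*x^9 + 30*x^8 - 312*x^7 + 583*x^6 + 21*x^5 - 63*x^4 - 993*x^3 + 570*x^2 + 900*x + 1000)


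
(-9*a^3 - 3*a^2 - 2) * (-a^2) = 9*a^5 + 3*a^4 + 2*a^2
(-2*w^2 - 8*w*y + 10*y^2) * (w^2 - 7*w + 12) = -2*w^4 - 8*w^3*y + 14*w^3 + 10*w^2*y^2 + 56*w^2*y - 24*w^2 - 70*w*y^2 - 96*w*y + 120*y^2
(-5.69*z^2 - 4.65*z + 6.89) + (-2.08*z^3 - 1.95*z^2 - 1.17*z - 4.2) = -2.08*z^3 - 7.64*z^2 - 5.82*z + 2.69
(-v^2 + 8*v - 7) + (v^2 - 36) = 8*v - 43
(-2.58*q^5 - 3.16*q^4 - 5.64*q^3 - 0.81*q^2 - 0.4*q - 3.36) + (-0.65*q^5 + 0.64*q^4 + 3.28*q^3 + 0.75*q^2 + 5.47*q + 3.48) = -3.23*q^5 - 2.52*q^4 - 2.36*q^3 - 0.0600000000000001*q^2 + 5.07*q + 0.12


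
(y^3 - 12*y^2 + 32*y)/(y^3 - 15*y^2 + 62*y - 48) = y*(y - 4)/(y^2 - 7*y + 6)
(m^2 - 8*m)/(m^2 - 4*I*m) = (m - 8)/(m - 4*I)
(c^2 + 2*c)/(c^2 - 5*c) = (c + 2)/(c - 5)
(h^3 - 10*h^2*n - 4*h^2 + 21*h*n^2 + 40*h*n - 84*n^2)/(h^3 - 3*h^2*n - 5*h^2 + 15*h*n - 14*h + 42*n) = (h^2 - 7*h*n - 4*h + 28*n)/(h^2 - 5*h - 14)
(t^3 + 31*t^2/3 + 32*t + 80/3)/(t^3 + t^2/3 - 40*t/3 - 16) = (t^2 + 9*t + 20)/(t^2 - t - 12)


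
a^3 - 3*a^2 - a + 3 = (a - 3)*(a - 1)*(a + 1)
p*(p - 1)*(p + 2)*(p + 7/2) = p^4 + 9*p^3/2 + 3*p^2/2 - 7*p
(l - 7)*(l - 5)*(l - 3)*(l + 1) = l^4 - 14*l^3 + 56*l^2 - 34*l - 105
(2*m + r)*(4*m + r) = 8*m^2 + 6*m*r + r^2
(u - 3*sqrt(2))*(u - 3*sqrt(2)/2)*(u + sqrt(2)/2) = u^3 - 4*sqrt(2)*u^2 + 9*u/2 + 9*sqrt(2)/2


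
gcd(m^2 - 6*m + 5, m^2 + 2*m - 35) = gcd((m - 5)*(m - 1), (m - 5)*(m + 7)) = m - 5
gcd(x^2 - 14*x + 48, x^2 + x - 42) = x - 6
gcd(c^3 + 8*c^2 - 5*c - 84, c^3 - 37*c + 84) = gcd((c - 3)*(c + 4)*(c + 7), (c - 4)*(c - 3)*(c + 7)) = c^2 + 4*c - 21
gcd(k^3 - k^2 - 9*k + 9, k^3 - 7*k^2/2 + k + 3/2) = k^2 - 4*k + 3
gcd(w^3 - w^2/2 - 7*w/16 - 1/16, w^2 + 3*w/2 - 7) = 1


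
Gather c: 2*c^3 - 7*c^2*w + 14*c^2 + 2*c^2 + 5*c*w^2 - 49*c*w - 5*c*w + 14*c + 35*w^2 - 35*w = 2*c^3 + c^2*(16 - 7*w) + c*(5*w^2 - 54*w + 14) + 35*w^2 - 35*w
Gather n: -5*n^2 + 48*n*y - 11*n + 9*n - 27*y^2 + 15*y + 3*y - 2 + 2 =-5*n^2 + n*(48*y - 2) - 27*y^2 + 18*y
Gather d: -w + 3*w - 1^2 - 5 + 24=2*w + 18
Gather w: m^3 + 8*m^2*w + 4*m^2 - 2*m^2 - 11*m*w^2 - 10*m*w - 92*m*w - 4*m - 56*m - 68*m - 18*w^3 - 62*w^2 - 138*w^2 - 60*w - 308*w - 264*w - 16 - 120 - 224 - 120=m^3 + 2*m^2 - 128*m - 18*w^3 + w^2*(-11*m - 200) + w*(8*m^2 - 102*m - 632) - 480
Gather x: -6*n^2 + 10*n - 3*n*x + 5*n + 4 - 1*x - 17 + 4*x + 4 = -6*n^2 + 15*n + x*(3 - 3*n) - 9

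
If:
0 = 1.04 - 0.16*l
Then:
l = 6.50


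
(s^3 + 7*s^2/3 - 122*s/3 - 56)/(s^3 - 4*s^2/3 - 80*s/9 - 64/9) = 3*(s^2 + s - 42)/(3*s^2 - 8*s - 16)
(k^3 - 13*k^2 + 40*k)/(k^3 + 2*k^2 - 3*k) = (k^2 - 13*k + 40)/(k^2 + 2*k - 3)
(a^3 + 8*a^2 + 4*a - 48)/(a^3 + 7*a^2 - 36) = (a + 4)/(a + 3)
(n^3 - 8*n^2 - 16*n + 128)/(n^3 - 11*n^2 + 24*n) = (n^2 - 16)/(n*(n - 3))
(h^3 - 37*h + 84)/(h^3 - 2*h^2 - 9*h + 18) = (h^2 + 3*h - 28)/(h^2 + h - 6)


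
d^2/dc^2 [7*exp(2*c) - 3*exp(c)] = (28*exp(c) - 3)*exp(c)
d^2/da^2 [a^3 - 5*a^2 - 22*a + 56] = 6*a - 10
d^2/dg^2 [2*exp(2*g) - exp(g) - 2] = (8*exp(g) - 1)*exp(g)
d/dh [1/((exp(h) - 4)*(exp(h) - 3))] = (7 - 2*exp(h))*exp(h)/(exp(4*h) - 14*exp(3*h) + 73*exp(2*h) - 168*exp(h) + 144)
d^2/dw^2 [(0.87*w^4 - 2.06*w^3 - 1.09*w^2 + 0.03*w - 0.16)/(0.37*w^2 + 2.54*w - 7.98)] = (0.238206*w^6 + 4.905756*w^5 + 18.26478*w^4 - 318.83559*w^3 + 895.90926*w^2 - 787.460484*w - 140.616464)/(0.050653*w^6 + 1.043178*w^5 + 3.88389*w^4 - 28.61056*w^3 - 83.76606*w^2 + 485.244648*w - 508.169592)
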